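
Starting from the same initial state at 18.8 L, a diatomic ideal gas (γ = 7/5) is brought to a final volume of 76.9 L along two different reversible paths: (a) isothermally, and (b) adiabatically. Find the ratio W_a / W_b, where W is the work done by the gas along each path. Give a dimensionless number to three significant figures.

Path (a) isothermal: W = P₁V₁ ln(V₂/V₁) → W_a/(P₁V₁) = 1.409.
Path (b) adiabatic: W = P₁V₁(1 − (V₁/V₂)^(γ−1))/(γ−1) → W_b/(P₁V₁) = 1.077.
W_a / W_b = 1.409 / 1.077 = 1.308.

W_a / W_b ≈ 1.31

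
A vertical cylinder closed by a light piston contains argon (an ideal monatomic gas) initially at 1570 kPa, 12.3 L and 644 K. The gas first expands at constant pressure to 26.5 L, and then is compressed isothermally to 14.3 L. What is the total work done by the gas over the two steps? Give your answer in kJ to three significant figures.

W_total ≈ -3.37 kJ

Step 1 (isobaric): W = PΔV = (1570 kPa)(26.5 − 12.3 L) = 22294 J.
After step 1: P = 1570 kPa, V = 26.5 L, T = 1387 K.
Step 2 (isothermal): W = P₁V₁ ln(V₂/V₁) = (41605) ln(14.3/26.5) = -25666 J.
W_total = 22294 − 25666 = -3372 J.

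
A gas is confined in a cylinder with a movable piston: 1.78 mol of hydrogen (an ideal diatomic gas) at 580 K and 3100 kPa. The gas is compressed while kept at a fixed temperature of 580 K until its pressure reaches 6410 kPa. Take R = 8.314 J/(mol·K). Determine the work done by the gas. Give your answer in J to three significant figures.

W ≈ -6240 J

Isothermal process: W = nRT ln(V₂/V₁) = nRT ln(P₁/P₂).
W = (1.78)(8.314)(580) × ln(3100/6410)
  = 8583 × ln(0.4836) = 8583 × -0.7265
W_by_gas = -6235 J.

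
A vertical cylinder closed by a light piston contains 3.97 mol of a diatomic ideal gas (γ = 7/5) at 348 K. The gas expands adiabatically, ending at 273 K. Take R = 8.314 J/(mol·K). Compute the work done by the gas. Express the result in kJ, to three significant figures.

Adiabatic ⇒ Q = 0, so W_by = −ΔU = nCᵥ(T₁ − T₂).
Cᵥ = 5R/2 = 20.79 J/(mol·K).
W = (3.97)(20.79)(348 − 273) = 6189 J.

W ≈ 6.19 kJ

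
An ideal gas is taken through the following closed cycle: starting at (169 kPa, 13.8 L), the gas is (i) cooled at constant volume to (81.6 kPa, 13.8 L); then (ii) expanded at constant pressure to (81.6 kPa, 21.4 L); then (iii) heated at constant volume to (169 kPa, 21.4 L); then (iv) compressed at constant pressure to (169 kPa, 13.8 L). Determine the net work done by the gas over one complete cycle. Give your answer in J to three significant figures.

Constant-volume legs do no work.
W(ii) = (81.6)(21.4 − 13.8) = 620.2 J; W(iv) = (169)(13.8 − 21.4) = -1284 J.
W_net = 620.2 − 1284 = -664.2 J (the counter-clockwise enclosed area).

W_net ≈ -664 J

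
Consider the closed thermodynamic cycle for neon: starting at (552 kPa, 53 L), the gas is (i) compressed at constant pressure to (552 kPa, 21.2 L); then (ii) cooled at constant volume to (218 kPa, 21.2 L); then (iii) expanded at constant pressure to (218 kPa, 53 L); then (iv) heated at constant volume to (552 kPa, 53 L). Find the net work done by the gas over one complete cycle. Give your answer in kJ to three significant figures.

W_net ≈ -10.6 kJ

Constant-volume legs do no work.
W(i) = (552)(21.2 − 53) = -17554 J; W(iii) = (218)(53 − 21.2) = 6932 J.
W_net = -17554 + 6932 = -10621 J (the counter-clockwise enclosed area).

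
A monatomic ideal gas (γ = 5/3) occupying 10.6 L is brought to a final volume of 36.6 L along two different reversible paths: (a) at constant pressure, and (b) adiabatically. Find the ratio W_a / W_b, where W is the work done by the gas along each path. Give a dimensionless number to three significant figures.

W_a / W_b ≈ 2.91

Path (a) isobaric: W = P₁(V₂ − V₁) → W_a/(P₁V₁) = 2.453.
Path (b) adiabatic: W = P₁V₁(1 − (V₁/V₂)^(γ−1))/(γ−1) → W_b/(P₁V₁) = 0.8434.
W_a / W_b = 2.453 / 0.8434 = 2.908.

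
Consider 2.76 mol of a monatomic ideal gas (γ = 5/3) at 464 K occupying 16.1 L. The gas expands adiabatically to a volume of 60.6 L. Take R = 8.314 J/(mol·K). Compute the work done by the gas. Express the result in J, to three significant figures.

W ≈ 9370 J

Adiabatic: TV^(γ−1) = const with γ = 5/3.
T₂ = T₁ (V₁/V₂)^(γ−1) = 464 × (16.1/60.6)^0.667 = 464 × 0.4133 = 191.8 K.
W_by = nCᵥ(T₁ − T₂) = (2.76)(12.47)(464 − 191.8) = 9371 J.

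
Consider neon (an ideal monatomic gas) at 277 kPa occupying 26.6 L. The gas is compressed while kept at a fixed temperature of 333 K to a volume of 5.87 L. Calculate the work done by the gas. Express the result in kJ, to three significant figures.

Isothermal: W = nRT ln(V₂/V₁) = P₁V₁ ln(V₂/V₁).
P₁V₁ = (277 kPa)(26.6 L) = 7368 J.
W = 7368 × ln(5.87/26.6) = 7368 × -1.511
W_by_gas = -11134 J.

W ≈ -11.1 kJ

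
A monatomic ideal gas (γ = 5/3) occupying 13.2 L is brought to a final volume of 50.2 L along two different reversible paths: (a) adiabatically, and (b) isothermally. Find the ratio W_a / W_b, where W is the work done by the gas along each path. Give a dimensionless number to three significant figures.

Path (a) adiabatic: W = P₁V₁(1 − (V₁/V₂)^(γ−1))/(γ−1) → W_a/(P₁V₁) = 0.8843.
Path (b) isothermal: W = P₁V₁ ln(V₂/V₁) → W_b/(P₁V₁) = 1.336.
W_a / W_b = 0.8843 / 1.336 = 0.662.

W_a / W_b ≈ 0.662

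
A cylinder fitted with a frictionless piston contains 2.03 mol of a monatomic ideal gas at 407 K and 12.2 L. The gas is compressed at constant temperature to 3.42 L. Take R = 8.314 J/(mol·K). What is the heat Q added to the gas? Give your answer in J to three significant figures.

Isothermal ⇒ ΔU = 0, so Q = W = nRT ln(V₂/V₁).
Q = (2.03)(8.314)(407) ln(3.42/12.2) = 6869 × -1.272 = -8736 J.

Q ≈ -8740 J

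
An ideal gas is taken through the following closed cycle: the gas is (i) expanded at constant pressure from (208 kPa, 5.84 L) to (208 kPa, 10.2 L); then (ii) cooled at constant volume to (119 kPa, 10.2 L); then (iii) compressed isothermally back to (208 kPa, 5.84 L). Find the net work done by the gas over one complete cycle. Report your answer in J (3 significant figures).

Leg (i): W = PΔV = (208)(10.2 − 5.84) = 906.9 J.
Leg (ii): W = 0.
Leg (iii): W = PᵢVᵢ ln(V_f/Vᵢ) = (1214) ln(5.84/10.2) = -676.9 J.
W_net = 906.9 − 676.9 = 230 J.

W_net ≈ 230 J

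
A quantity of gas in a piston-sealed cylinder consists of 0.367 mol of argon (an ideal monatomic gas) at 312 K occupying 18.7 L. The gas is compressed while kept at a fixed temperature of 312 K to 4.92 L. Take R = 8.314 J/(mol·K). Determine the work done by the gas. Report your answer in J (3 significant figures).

Isothermal: W = nRT ln(V₂/V₁).
W = (0.367)(8.314)(312) × ln(4.92/18.7)
  = 952 × -1.335
W_by_gas = -1271 J.

W ≈ -1270 J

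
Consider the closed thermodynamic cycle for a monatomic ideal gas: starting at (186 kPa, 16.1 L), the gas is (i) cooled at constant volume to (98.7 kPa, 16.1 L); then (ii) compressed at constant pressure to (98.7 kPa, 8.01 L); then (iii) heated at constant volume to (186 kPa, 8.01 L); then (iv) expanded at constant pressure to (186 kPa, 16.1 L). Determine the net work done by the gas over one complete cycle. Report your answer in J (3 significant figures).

W_net ≈ 706 J

Constant-volume legs do no work.
W(ii) = (98.7)(8.01 − 16.1) = -798.5 J; W(iv) = (186)(16.1 − 8.01) = 1505 J.
W_net = -798.5 + 1505 = 706.3 J (the clockwise enclosed area).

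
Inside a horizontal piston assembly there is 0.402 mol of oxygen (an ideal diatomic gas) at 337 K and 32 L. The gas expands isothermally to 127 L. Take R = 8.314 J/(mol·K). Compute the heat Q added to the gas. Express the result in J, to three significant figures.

Isothermal ⇒ ΔU = 0, so Q = W = nRT ln(V₂/V₁).
Q = (0.402)(8.314)(337) ln(127/32) = 1126 × 1.378 = 1553 J.

Q ≈ 1550 J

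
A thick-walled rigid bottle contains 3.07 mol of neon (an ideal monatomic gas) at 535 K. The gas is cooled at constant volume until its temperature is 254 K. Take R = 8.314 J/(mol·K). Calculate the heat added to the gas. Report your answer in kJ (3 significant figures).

Constant volume ⇒ W = 0, so Q = ΔU = nCᵥΔT with Cᵥ = 3R/2 = 12.47 J/(mol·K).
ΔU = (3.07)(12.47)(254 − 535) = -10758 J.

Q ≈ -10.8 kJ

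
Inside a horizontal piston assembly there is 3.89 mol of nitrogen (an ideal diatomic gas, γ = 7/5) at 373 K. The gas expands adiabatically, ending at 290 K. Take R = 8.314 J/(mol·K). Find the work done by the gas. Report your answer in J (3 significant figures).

W ≈ 6710 J

Adiabatic ⇒ Q = 0, so W_by = −ΔU = nCᵥ(T₁ − T₂).
Cᵥ = 5R/2 = 20.79 J/(mol·K).
W = (3.89)(20.79)(373 − 290) = 6711 J.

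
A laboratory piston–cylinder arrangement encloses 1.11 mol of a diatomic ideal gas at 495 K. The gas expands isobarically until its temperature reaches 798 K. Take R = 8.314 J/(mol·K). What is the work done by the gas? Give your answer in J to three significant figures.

W ≈ 2800 J

Isobaric: W = P ΔV = nR ΔT.
W = (1.11)(8.314)(798 − 495) = 2796 J.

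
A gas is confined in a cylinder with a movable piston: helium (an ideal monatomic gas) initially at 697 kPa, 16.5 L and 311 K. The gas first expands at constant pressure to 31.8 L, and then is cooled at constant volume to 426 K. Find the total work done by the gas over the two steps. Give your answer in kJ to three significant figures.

W_total ≈ 10.7 kJ

Step 1 (isobaric): W = PΔV = (697 kPa)(31.8 − 16.5 L) = 10664 J.
Step 2 (isochoric): W = 0 (constant volume).
W_total = 10664 + 0 = 10664 J.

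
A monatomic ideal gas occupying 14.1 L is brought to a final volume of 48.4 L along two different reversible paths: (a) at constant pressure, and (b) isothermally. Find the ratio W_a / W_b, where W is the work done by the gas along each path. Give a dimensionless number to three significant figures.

Path (a) isobaric: W = P₁(V₂ − V₁) → W_a/(P₁V₁) = 2.433.
Path (b) isothermal: W = P₁V₁ ln(V₂/V₁) → W_b/(P₁V₁) = 1.233.
W_a / W_b = 2.433 / 1.233 = 1.972.

W_a / W_b ≈ 1.97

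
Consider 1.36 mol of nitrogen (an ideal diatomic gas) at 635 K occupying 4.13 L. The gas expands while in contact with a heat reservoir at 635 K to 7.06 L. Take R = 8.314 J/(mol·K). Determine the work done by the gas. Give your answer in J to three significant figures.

W ≈ 3850 J

Isothermal: W = nRT ln(V₂/V₁).
W = (1.36)(8.314)(635) × ln(7.06/4.13)
  = 7180 × 0.5362
W_by_gas = 3850 J.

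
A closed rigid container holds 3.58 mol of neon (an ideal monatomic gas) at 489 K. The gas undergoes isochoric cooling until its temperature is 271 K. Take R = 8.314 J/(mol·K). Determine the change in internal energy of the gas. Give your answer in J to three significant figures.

Constant volume ⇒ W = 0, so Q = ΔU = nCᵥΔT with Cᵥ = 3R/2 = 12.47 J/(mol·K).
ΔU = (3.58)(12.47)(271 − 489) = -9733 J.

ΔU ≈ -9730 J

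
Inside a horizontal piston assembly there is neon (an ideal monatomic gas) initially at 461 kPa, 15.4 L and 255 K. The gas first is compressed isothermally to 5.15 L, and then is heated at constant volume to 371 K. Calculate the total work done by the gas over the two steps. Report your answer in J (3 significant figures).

W_total ≈ -7780 J

Step 1 (isothermal): W = P₁V₁ ln(V₂/V₁) = (7099) ln(5.15/15.4) = -7776 J.
Step 2 (isochoric): W = 0 (constant volume).
W_total = -7776 + 0 = -7776 J.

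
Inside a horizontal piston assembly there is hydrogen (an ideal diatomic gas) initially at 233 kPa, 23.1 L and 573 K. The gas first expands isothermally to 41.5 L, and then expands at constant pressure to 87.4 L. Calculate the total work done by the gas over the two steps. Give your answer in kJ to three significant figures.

W_total ≈ 9.11 kJ

Step 1 (isothermal): W = P₁V₁ ln(V₂/V₁) = (5382) ln(41.5/23.1) = 3153 J.
After step 1: P = 129.7 kPa, V = 41.5 L, T = 573 K.
Step 2 (isobaric): W = PΔV = (129.7 kPa)(87.4 − 41.5 L) = 5953 J.
W_total = 3153 + 5953 = 9106 J.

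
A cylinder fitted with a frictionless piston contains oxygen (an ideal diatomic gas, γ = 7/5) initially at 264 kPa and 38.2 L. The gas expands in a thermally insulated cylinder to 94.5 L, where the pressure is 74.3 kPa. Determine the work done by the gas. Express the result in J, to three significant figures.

W ≈ 7660 J

Adiabatic: W = (P₁V₁ − P₂V₂)/(γ − 1) with γ = 7/5.
P₁V₁ = 10085 J, P₂V₂ = 7021 J.
W = (10085 − 7021) / 0.4 = 7659 J.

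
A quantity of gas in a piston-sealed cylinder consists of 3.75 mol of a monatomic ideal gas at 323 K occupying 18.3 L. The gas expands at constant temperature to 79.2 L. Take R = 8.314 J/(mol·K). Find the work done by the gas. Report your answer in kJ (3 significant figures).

W ≈ 14.8 kJ

Isothermal: W = nRT ln(V₂/V₁).
W = (3.75)(8.314)(323) × ln(79.2/18.3)
  = 10070 × 1.465
W_by_gas = 14754 J.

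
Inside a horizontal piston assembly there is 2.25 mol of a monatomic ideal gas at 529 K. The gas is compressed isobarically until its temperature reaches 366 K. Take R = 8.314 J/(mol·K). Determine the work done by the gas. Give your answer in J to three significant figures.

Isobaric: W = P ΔV = nR ΔT.
W = (2.25)(8.314)(366 − 529) = -3049 J.

W ≈ -3050 J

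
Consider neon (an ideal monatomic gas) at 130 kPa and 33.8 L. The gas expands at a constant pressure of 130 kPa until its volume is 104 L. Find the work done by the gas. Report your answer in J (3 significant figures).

W ≈ 9130 J

Isobaric: W = P ΔV.
W = (130 kPa)(104 − 33.8 L) = (130)(70.2) = 9126 J.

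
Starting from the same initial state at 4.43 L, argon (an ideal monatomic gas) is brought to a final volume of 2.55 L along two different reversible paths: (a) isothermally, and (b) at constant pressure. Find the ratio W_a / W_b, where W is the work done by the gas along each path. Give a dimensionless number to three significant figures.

W_a / W_b ≈ 1.30

Path (a) isothermal: W = P₁V₁ ln(V₂/V₁) → W_a/(P₁V₁) = -0.5523.
Path (b) isobaric: W = P₁(V₂ − V₁) → W_b/(P₁V₁) = -0.4244.
W_a / W_b = -0.5523 / -0.4244 = 1.301.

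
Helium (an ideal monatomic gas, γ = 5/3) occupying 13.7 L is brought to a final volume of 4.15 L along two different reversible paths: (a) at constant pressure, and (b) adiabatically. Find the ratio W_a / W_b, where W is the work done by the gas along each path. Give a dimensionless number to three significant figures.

W_a / W_b ≈ 0.382

Path (a) isobaric: W = P₁(V₂ − V₁) → W_a/(P₁V₁) = -0.6971.
Path (b) adiabatic: W = P₁V₁(1 − (V₁/V₂)^(γ−1))/(γ−1) → W_b/(P₁V₁) = -1.826.
W_a / W_b = -0.6971 / -1.826 = 0.3818.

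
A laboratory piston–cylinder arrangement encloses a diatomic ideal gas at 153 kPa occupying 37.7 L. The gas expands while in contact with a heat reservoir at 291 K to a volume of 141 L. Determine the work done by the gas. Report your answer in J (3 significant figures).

W ≈ 7610 J

Isothermal: W = nRT ln(V₂/V₁) = P₁V₁ ln(V₂/V₁).
P₁V₁ = (153 kPa)(37.7 L) = 5768 J.
W = 5768 × ln(141/37.7) = 5768 × 1.319
W_by_gas = 7609 J.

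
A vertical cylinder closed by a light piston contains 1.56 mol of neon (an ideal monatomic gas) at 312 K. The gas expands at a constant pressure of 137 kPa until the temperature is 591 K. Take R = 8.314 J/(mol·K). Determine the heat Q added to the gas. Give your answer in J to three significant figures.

Isobaric: W = nRΔT = (1.56)(8.314)(279) = 3619 J.
ΔU = nCᵥΔT with Cᵥ = 3R/2: ΔU = (1.56)(12.47)(279) = 5428 J.
Q = ΔU + W = 5428 + 3619 = 9046 J.

Q ≈ 9050 J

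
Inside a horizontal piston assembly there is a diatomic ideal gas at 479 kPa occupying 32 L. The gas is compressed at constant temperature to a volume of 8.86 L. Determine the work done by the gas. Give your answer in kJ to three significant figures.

Isothermal: W = nRT ln(V₂/V₁) = P₁V₁ ln(V₂/V₁).
P₁V₁ = (479 kPa)(32 L) = 15328 J.
W = 15328 × ln(8.86/32) = 15328 × -1.284
W_by_gas = -19684 J.

W ≈ -19.7 kJ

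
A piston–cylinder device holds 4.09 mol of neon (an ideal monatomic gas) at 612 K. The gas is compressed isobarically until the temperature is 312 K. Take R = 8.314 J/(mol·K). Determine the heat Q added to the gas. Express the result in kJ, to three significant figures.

Q ≈ -25.5 kJ

Isobaric: W = nRΔT = (4.09)(8.314)(-300) = -10201 J.
ΔU = nCᵥΔT with Cᵥ = 3R/2: ΔU = (4.09)(12.47)(-300) = -15302 J.
Q = ΔU + W = -15302 − 10201 = -25503 J.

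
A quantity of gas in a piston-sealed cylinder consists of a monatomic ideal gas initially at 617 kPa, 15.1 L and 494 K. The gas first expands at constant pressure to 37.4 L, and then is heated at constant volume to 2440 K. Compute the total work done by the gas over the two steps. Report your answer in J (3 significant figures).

W_total ≈ 13800 J

Step 1 (isobaric): W = PΔV = (617 kPa)(37.4 − 15.1 L) = 13759 J.
Step 2 (isochoric): W = 0 (constant volume).
W_total = 13759 + 0 = 13759 J.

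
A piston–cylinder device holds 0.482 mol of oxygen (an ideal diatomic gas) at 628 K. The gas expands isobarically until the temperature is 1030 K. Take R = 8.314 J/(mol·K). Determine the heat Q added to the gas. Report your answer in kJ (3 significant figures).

Q ≈ 5.64 kJ

Isobaric: W = nRΔT = (0.482)(8.314)(402) = 1611 J.
ΔU = nCᵥΔT with Cᵥ = 5R/2: ΔU = (0.482)(20.79)(402) = 4027 J.
Q = ΔU + W = 4027 + 1611 = 5638 J.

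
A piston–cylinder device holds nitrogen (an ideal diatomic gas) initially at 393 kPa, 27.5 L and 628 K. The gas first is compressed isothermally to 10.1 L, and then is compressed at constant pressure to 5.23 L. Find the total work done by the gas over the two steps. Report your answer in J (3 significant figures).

W_total ≈ -16000 J

Step 1 (isothermal): W = P₁V₁ ln(V₂/V₁) = (10808) ln(10.1/27.5) = -10825 J.
After step 1: P = 1070 kPa, V = 10.1 L, T = 628 K.
Step 2 (isobaric): W = PΔV = (1070 kPa)(5.23 − 10.1 L) = -5211 J.
W_total = -10825 − 5211 = -16036 J.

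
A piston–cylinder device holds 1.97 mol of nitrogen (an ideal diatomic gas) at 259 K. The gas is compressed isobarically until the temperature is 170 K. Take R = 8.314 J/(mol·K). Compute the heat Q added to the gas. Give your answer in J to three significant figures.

Isobaric: W = nRΔT = (1.97)(8.314)(-89) = -1458 J.
ΔU = nCᵥΔT with Cᵥ = 5R/2: ΔU = (1.97)(20.79)(-89) = -3644 J.
Q = ΔU + W = -3644 − 1458 = -5102 J.

Q ≈ -5100 J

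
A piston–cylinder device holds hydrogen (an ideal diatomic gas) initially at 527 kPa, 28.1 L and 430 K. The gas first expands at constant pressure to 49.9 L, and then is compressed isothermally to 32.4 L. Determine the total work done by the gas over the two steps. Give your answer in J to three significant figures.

W_total ≈ 132 J

Step 1 (isobaric): W = PΔV = (527 kPa)(49.9 − 28.1 L) = 11489 J.
After step 1: P = 527 kPa, V = 49.9 L, T = 763.6 K.
Step 2 (isothermal): W = P₁V₁ ln(V₂/V₁) = (26297) ln(32.4/49.9) = -11357 J.
W_total = 11489 − 11357 = 131.8 J.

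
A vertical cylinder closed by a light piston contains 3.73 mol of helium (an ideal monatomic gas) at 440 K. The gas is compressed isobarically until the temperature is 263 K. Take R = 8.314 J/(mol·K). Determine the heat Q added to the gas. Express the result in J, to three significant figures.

Q ≈ -13700 J

Isobaric: W = nRΔT = (3.73)(8.314)(-177) = -5489 J.
ΔU = nCᵥΔT with Cᵥ = 3R/2: ΔU = (3.73)(12.47)(-177) = -8233 J.
Q = ΔU + W = -8233 − 5489 = -13722 J.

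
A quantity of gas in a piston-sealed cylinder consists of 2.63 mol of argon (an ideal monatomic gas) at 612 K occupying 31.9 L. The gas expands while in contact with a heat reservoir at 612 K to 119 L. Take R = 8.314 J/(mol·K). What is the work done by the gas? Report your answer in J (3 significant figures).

Isothermal: W = nRT ln(V₂/V₁).
W = (2.63)(8.314)(612) × ln(119/31.9)
  = 13382 × 1.317
W_by_gas = 17617 J.

W ≈ 17600 J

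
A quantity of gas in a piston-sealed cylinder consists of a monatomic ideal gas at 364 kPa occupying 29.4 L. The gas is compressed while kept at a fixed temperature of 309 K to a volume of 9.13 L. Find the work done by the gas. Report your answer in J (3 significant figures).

W ≈ -12500 J

Isothermal: W = nRT ln(V₂/V₁) = P₁V₁ ln(V₂/V₁).
P₁V₁ = (364 kPa)(29.4 L) = 10702 J.
W = 10702 × ln(9.13/29.4) = 10702 × -1.169
W_by_gas = -12515 J.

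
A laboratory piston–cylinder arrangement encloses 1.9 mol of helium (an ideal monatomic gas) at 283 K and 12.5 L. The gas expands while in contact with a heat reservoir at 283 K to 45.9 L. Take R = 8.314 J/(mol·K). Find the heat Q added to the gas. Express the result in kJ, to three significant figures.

Isothermal ⇒ ΔU = 0, so Q = W = nRT ln(V₂/V₁).
Q = (1.9)(8.314)(283) ln(45.9/12.5) = 4470 × 1.301 = 5815 J.

Q ≈ 5.81 kJ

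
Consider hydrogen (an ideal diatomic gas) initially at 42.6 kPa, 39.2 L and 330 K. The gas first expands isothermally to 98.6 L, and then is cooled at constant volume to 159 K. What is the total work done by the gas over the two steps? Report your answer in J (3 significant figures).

Step 1 (isothermal): W = P₁V₁ ln(V₂/V₁) = (1670) ln(98.6/39.2) = 1540 J.
Step 2 (isochoric): W = 0 (constant volume).
W_total = 1540 + 0 = 1540 J.

W_total ≈ 1540 J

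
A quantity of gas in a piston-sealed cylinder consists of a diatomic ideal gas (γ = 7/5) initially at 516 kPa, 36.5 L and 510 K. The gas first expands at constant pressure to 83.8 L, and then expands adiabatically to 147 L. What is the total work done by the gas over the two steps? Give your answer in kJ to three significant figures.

Step 1 (isobaric): W = PΔV = (516 kPa)(83.8 − 36.5 L) = 24407 J.
After step 1: P = 516 kPa, V = 83.8 L, T = 1171 K.
Step 2 (adiabatic): W = (P₁V₁ − P₂V₂)/(γ−1) = (43241 − 34535)/0.4 = 21764 J.
W_total = 24407 + 21764 = 46170 J.

W_total ≈ 46.2 kJ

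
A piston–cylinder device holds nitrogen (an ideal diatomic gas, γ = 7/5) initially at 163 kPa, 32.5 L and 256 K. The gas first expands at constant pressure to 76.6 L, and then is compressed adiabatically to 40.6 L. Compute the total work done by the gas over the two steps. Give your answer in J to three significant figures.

W_total ≈ -1840 J

Step 1 (isobaric): W = PΔV = (163 kPa)(76.6 − 32.5 L) = 7188 J.
After step 1: P = 163 kPa, V = 76.6 L, T = 603.4 K.
Step 2 (adiabatic): W = (P₁V₁ − P₂V₂)/(γ−1) = (12486 − 16095)/0.4 = -9024 J.
W_total = 7188 − 9024 = -1835 J.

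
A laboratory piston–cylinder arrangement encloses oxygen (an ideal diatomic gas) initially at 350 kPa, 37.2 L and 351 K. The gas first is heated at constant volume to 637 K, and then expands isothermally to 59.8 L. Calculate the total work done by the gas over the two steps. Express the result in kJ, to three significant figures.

Step 1 (isochoric): W = 0 (constant volume).
After step 1: P = 635.2 kPa (V unchanged).
Step 2 (isothermal): W = P₁V₁ ln(V₂/V₁) = (23629) ln(59.8/37.2) = 11217 J.
W_total = 0 + 11217 = 11217 J.

W_total ≈ 11.2 kJ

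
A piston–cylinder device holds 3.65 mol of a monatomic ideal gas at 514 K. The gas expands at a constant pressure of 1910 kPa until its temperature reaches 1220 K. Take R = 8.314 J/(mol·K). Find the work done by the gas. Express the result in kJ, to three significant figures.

Isobaric: W = P ΔV = nR ΔT.
W = (3.65)(8.314)(1220 − 514) = 21424 J.

W ≈ 21.4 kJ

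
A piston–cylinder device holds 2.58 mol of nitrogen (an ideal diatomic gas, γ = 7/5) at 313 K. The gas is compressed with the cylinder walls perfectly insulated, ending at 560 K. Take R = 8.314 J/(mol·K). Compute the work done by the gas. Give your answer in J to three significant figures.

W ≈ -13200 J

Adiabatic ⇒ Q = 0, so W_by = −ΔU = nCᵥ(T₁ − T₂).
Cᵥ = 5R/2 = 20.79 J/(mol·K).
W = (2.58)(20.79)(313 − 560) = -13245 J.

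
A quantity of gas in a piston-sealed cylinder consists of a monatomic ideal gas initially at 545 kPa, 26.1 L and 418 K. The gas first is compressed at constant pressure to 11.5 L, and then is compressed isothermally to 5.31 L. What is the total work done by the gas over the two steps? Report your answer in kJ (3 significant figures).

W_total ≈ -12.8 kJ

Step 1 (isobaric): W = PΔV = (545 kPa)(11.5 − 26.1 L) = -7957 J.
After step 1: P = 545 kPa, V = 11.5 L, T = 184.2 K.
Step 2 (isothermal): W = P₁V₁ ln(V₂/V₁) = (6268) ln(5.31/11.5) = -4843 J.
W_total = -7957 − 4843 = -12800 J.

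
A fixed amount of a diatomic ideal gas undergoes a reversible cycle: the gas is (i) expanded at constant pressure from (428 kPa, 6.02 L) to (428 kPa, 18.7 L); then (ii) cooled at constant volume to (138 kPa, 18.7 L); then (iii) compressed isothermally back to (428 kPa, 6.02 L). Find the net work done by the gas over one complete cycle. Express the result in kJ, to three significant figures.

Leg (i): W = PΔV = (428)(18.7 − 6.02) = 5427 J.
Leg (ii): W = 0.
Leg (iii): W = PᵢVᵢ ln(V_f/Vᵢ) = (2581) ln(6.02/18.7) = -2925 J.
W_net = 5427 − 2925 = 2502 J.

W_net ≈ 2.50 kJ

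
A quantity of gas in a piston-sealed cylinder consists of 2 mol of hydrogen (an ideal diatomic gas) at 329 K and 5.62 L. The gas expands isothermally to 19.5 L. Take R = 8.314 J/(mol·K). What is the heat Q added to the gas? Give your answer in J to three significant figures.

Isothermal ⇒ ΔU = 0, so Q = W = nRT ln(V₂/V₁).
Q = (2)(8.314)(329) ln(19.5/5.62) = 5471 × 1.244 = 6806 J.

Q ≈ 6810 J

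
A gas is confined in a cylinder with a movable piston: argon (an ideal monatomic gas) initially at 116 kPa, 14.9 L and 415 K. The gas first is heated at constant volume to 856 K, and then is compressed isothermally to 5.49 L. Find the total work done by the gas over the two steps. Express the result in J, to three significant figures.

Step 1 (isochoric): W = 0 (constant volume).
After step 1: P = 239.3 kPa (V unchanged).
Step 2 (isothermal): W = P₁V₁ ln(V₂/V₁) = (3565) ln(5.49/14.9) = -3559 J.
W_total = 0 − 3559 = -3559 J.

W_total ≈ -3560 J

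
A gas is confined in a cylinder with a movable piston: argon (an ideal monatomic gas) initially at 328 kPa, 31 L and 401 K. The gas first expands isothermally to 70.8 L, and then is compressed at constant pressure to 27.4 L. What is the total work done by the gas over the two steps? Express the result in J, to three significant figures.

Step 1 (isothermal): W = P₁V₁ ln(V₂/V₁) = (10168) ln(70.8/31) = 8397 J.
After step 1: P = 143.6 kPa, V = 70.8 L, T = 401 K.
Step 2 (isobaric): W = PΔV = (143.6 kPa)(27.4 − 70.8 L) = -6233 J.
W_total = 8397 − 6233 = 2165 J.

W_total ≈ 2160 J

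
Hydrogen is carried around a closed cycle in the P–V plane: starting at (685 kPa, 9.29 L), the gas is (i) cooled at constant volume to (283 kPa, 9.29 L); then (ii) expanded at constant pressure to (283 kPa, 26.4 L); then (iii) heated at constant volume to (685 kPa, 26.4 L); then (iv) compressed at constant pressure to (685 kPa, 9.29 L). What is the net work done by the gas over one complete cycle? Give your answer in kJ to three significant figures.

W_net ≈ -6.88 kJ

Constant-volume legs do no work.
W(ii) = (283)(26.4 − 9.29) = 4842 J; W(iv) = (685)(9.29 − 26.4) = -11720 J.
W_net = 4842 − 11720 = -6878 J (the counter-clockwise enclosed area).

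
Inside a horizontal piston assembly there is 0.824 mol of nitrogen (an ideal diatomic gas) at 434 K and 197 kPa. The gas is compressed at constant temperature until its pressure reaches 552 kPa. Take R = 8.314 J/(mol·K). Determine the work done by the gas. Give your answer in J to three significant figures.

Isothermal process: W = nRT ln(V₂/V₁) = nRT ln(P₁/P₂).
W = (0.824)(8.314)(434) × ln(197/552)
  = 2973 × ln(0.3569) = 2973 × -1.03
W_by_gas = -3063 J.

W ≈ -3060 J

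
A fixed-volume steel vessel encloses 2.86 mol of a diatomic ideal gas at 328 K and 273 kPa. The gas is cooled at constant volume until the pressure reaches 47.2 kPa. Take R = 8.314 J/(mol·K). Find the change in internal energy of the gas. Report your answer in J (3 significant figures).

ΔU ≈ -16100 J

Constant volume ⇒ W = 0, so Q = ΔU = nCᵥΔT with Cᵥ = 5R/2 = 20.79 J/(mol·K).
At constant V, T₂/T₁ = P₂/P₁ ⇒ ΔT = T₁(P₂/P₁ − 1) = 328·(47.2/273 − 1) = -271.3 K.
ΔU = (2.86)(20.79)(-271.3) = -16127 J.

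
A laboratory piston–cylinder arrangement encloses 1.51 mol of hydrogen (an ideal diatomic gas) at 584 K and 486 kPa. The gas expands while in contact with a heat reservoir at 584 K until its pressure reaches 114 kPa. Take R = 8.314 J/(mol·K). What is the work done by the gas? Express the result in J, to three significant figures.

Isothermal process: W = nRT ln(V₂/V₁) = nRT ln(P₁/P₂).
W = (1.51)(8.314)(584) × ln(486/114)
  = 7332 × ln(4.263) = 7332 × 1.45
W_by_gas = 10631 J.

W ≈ 10600 J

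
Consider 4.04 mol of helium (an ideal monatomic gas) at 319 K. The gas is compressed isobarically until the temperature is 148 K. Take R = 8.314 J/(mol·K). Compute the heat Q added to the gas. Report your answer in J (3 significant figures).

Q ≈ -14400 J

Isobaric: W = nRΔT = (4.04)(8.314)(-171) = -5744 J.
ΔU = nCᵥΔT with Cᵥ = 3R/2: ΔU = (4.04)(12.47)(-171) = -8615 J.
Q = ΔU + W = -8615 − 5744 = -14359 J.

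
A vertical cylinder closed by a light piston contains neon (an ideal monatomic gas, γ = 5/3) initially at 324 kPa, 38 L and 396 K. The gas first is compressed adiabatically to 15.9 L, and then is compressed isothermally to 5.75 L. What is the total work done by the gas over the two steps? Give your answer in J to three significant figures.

Step 1 (adiabatic): W = (P₁V₁ − P₂V₂)/(γ−1) = (12312 − 22008)/0.667 = -14544 J.
After step 1: P = 1384 kPa, V = 15.9 L, T = 707.9 K.
Step 2 (isothermal): W = P₁V₁ ln(V₂/V₁) = (22008) ln(5.75/15.9) = -22385 J.
W_total = -14544 − 22385 = -36929 J.

W_total ≈ -36900 J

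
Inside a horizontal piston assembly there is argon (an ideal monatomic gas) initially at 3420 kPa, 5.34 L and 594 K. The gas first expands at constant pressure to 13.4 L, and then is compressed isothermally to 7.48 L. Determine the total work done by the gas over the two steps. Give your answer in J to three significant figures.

Step 1 (isobaric): W = PΔV = (3420 kPa)(13.4 − 5.34 L) = 27565 J.
After step 1: P = 3420 kPa, V = 13.4 L, T = 1491 K.
Step 2 (isothermal): W = P₁V₁ ln(V₂/V₁) = (45828) ln(7.48/13.4) = -26719 J.
W_total = 27565 − 26719 = 846.5 J.

W_total ≈ 846 J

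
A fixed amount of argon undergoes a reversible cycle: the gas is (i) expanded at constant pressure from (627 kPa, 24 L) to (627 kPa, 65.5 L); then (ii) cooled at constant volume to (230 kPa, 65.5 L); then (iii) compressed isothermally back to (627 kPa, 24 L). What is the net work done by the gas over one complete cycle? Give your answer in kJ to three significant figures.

W_net ≈ 10.9 kJ

Leg (i): W = PΔV = (627)(65.5 − 24) = 26020 J.
Leg (ii): W = 0.
Leg (iii): W = PᵢVᵢ ln(V_f/Vᵢ) = (15065) ln(24/65.5) = -15125 J.
W_net = 26020 − 15125 = 10895 J.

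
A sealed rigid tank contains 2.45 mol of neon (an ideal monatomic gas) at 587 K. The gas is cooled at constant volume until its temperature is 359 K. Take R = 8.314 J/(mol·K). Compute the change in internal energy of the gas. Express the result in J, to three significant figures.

ΔU ≈ -6970 J

Constant volume ⇒ W = 0, so Q = ΔU = nCᵥΔT with Cᵥ = 3R/2 = 12.47 J/(mol·K).
ΔU = (2.45)(12.47)(359 − 587) = -6966 J.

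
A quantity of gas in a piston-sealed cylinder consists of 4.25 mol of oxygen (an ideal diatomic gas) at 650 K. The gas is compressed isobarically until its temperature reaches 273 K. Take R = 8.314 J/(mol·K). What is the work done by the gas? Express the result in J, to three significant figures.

Isobaric: W = P ΔV = nR ΔT.
W = (4.25)(8.314)(273 − 650) = -13321 J.

W ≈ -13300 J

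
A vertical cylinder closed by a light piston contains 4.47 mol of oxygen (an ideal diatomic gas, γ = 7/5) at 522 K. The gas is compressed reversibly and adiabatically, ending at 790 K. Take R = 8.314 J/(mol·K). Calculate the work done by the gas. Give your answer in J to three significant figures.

Adiabatic ⇒ Q = 0, so W_by = −ΔU = nCᵥ(T₁ − T₂).
Cᵥ = 5R/2 = 20.79 J/(mol·K).
W = (4.47)(20.79)(522 − 790) = -24900 J.

W ≈ -24900 J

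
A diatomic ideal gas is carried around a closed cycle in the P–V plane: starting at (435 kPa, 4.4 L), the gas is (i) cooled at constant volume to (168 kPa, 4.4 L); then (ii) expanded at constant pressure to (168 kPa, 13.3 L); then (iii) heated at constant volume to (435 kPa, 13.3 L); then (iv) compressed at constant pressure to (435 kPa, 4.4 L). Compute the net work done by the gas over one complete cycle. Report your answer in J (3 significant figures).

W_net ≈ -2380 J

Constant-volume legs do no work.
W(ii) = (168)(13.3 − 4.4) = 1495 J; W(iv) = (435)(4.4 − 13.3) = -3872 J.
W_net = 1495 − 3872 = -2376 J (the counter-clockwise enclosed area).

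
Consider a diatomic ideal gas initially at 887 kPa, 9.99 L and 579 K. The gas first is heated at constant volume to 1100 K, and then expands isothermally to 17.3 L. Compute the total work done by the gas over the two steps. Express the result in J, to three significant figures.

Step 1 (isochoric): W = 0 (constant volume).
After step 1: P = 1685 kPa (V unchanged).
Step 2 (isothermal): W = P₁V₁ ln(V₂/V₁) = (16835) ln(17.3/9.99) = 9244 J.
W_total = 0 + 9244 = 9244 J.

W_total ≈ 9240 J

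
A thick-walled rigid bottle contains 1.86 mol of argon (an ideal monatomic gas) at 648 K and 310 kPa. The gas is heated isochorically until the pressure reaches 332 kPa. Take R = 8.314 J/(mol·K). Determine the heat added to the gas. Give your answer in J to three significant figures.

Q ≈ 1070 J

Constant volume ⇒ W = 0, so Q = ΔU = nCᵥΔT with Cᵥ = 3R/2 = 12.47 J/(mol·K).
At constant V, T₂/T₁ = P₂/P₁ ⇒ ΔT = T₁(P₂/P₁ − 1) = 648·(332/310 − 1) = 45.99 K.
ΔU = (1.86)(12.47)(45.99) = 1067 J.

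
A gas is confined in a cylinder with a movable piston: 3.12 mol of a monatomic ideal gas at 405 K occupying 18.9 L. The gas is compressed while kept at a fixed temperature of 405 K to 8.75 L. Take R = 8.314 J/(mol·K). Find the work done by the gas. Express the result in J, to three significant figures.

W ≈ -8090 J

Isothermal: W = nRT ln(V₂/V₁).
W = (3.12)(8.314)(405) × ln(8.75/18.9)
  = 10506 × -0.7701
W_by_gas = -8090 J.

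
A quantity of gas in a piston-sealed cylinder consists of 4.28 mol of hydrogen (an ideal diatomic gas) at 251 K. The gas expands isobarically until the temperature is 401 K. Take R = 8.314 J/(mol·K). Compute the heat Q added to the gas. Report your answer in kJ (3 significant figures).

Isobaric: W = nRΔT = (4.28)(8.314)(150) = 5338 J.
ΔU = nCᵥΔT with Cᵥ = 5R/2: ΔU = (4.28)(20.79)(150) = 13344 J.
Q = ΔU + W = 13344 + 5338 = 18682 J.

Q ≈ 18.7 kJ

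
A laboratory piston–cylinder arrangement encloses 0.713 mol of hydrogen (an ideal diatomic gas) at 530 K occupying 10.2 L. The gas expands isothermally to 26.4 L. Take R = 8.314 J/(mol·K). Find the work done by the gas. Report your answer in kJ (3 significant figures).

Isothermal: W = nRT ln(V₂/V₁).
W = (0.713)(8.314)(530) × ln(26.4/10.2)
  = 3142 × 0.951
W_by_gas = 2988 J.

W ≈ 2.99 kJ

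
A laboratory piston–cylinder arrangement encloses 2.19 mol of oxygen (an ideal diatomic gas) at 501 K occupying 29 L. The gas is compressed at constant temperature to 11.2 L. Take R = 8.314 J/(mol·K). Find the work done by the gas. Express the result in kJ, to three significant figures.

W ≈ -8.68 kJ

Isothermal: W = nRT ln(V₂/V₁).
W = (2.19)(8.314)(501) × ln(11.2/29)
  = 9122 × -0.9514
W_by_gas = -8679 J.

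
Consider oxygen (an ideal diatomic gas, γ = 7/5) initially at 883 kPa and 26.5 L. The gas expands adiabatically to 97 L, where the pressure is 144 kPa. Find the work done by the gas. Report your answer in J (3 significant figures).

Adiabatic: W = (P₁V₁ − P₂V₂)/(γ − 1) with γ = 7/5.
P₁V₁ = 23400 J, P₂V₂ = 13968 J.
W = (23400 − 13968) / 0.4 = 23579 J.

W ≈ 23600 J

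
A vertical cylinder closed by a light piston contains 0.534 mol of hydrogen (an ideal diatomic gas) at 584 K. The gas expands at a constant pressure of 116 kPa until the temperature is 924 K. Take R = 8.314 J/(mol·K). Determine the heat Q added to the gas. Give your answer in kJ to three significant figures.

Isobaric: W = nRΔT = (0.534)(8.314)(340) = 1509 J.
ΔU = nCᵥΔT with Cᵥ = 5R/2: ΔU = (0.534)(20.79)(340) = 3774 J.
Q = ΔU + W = 3774 + 1509 = 5283 J.

Q ≈ 5.28 kJ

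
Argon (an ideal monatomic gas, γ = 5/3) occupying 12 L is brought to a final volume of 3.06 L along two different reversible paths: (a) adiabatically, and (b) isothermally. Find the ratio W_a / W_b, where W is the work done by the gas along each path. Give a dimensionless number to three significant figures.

Path (a) adiabatic: W = P₁V₁(1 − (V₁/V₂)^(γ−1))/(γ−1) → W_a/(P₁V₁) = -2.23.
Path (b) isothermal: W = P₁V₁ ln(V₂/V₁) → W_b/(P₁V₁) = -1.366.
W_a / W_b = -2.23 / -1.366 = 1.632.

W_a / W_b ≈ 1.63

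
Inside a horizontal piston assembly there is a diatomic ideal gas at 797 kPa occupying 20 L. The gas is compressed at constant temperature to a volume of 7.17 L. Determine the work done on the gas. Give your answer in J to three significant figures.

W ≈ 16400 J

Isothermal: W = nRT ln(V₂/V₁) = P₁V₁ ln(V₂/V₁).
P₁V₁ = (797 kPa)(20 L) = 15940 J.
W = 15940 × ln(7.17/20) = 15940 × -1.026
W_by_gas = -16352 J; work on gas = −W_by = 16352 J.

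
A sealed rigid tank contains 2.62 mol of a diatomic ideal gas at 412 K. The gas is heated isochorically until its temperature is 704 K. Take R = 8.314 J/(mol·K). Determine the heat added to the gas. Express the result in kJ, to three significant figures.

Constant volume ⇒ W = 0, so Q = ΔU = nCᵥΔT with Cᵥ = 5R/2 = 20.79 J/(mol·K).
ΔU = (2.62)(20.79)(704 − 412) = 15901 J.

Q ≈ 15.9 kJ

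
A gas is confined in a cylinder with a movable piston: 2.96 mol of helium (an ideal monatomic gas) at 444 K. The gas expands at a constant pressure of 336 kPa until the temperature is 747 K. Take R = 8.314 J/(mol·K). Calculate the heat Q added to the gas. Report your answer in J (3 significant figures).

Isobaric: W = nRΔT = (2.96)(8.314)(303) = 7457 J.
ΔU = nCᵥΔT with Cᵥ = 3R/2: ΔU = (2.96)(12.47)(303) = 11185 J.
Q = ΔU + W = 11185 + 7457 = 18642 J.

Q ≈ 18600 J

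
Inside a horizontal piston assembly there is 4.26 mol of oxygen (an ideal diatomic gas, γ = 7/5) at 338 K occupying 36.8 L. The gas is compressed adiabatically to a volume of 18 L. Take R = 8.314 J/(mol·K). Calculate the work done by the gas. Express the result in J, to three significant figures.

W ≈ -9910 J

Adiabatic: TV^(γ−1) = const with γ = 7/5.
T₂ = T₁ (V₁/V₂)^(γ−1) = 338 × (36.8/18)^0.4 = 338 × 1.331 = 449.9 K.
W_by = nCᵥ(T₁ − T₂) = (4.26)(20.79)(338 − 449.9) = -9911 J.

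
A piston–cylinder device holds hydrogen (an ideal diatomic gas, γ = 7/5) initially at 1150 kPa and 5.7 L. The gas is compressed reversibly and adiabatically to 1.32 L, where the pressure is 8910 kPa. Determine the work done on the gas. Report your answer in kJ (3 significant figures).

Adiabatic: W = (P₁V₁ − P₂V₂)/(γ − 1) with γ = 7/5.
P₁V₁ = 6555 J, P₂V₂ = 11761 J.
W = (6555 − 11761) / 0.4 = -13016 J.
Work on gas = −W_by = 13016 J.

W ≈ 13.0 kJ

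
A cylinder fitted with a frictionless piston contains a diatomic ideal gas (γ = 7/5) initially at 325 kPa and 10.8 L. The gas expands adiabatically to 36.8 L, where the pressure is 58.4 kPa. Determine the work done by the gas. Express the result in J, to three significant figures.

W ≈ 3400 J

Adiabatic: W = (P₁V₁ − P₂V₂)/(γ − 1) with γ = 7/5.
P₁V₁ = 3510 J, P₂V₂ = 2149 J.
W = (3510 − 2149) / 0.4 = 3402 J.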